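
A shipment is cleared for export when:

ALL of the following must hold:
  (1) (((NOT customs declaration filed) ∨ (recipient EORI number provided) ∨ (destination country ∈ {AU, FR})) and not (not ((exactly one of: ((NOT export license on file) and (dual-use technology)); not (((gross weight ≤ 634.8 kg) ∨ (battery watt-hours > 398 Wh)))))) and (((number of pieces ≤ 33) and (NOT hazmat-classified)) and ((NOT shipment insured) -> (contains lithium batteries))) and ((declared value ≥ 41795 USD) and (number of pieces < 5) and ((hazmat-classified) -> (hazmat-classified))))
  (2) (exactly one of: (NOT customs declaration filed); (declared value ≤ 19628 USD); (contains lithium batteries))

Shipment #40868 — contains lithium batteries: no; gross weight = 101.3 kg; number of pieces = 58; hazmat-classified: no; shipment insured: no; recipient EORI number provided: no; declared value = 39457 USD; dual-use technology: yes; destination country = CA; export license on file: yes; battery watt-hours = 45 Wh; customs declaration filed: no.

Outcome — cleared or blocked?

Atomic conditions:
  NOT customs declaration filed: no → true
  recipient EORI number provided: no → false
  destination country ∈ {AU, FR}: CA is not in the set → false
  NOT export license on file: yes → false
  dual-use technology: yes → true
  gross weight ≤ 634.8 kg: 101.3 ≤ 634.8 is true
  battery watt-hours > 398 Wh: 45 > 398 is false
  number of pieces ≤ 33: 58 ≤ 33 is false
  NOT hazmat-classified: no → true
  NOT shipment insured: no → true
  contains lithium batteries: no → false
  declared value ≥ 41795 USD: 39457 ≥ 41795 is false
  number of pieces < 5: 58 < 5 is false
  hazmat-classified: no → false
  declared value ≤ 19628 USD: 39457 ≤ 19628 is false
Combine:
[1.1] true OR false OR false = true
[1.2.1.1.1] false AND true = false
[1.2.1.1.2.1] true OR false = true
[1.2.1.1.2] NOT true = false
[1.2.1.1] exactly-one(false, false) = false
[1.2.1] NOT false = true
[1.2] NOT true = false
[1.3.1] false AND true = false
[1.3.2] true → false = false
[1.3] false AND false = false
[1.4.3] false → false (antecedent false ⇒ implication holds) = true
[1.4] false AND false AND true = false
[1] true AND false AND false AND false = false
[2] exactly-one(true, false, false) = true
[root] false AND true = false
Overall: false → blocked

Blocked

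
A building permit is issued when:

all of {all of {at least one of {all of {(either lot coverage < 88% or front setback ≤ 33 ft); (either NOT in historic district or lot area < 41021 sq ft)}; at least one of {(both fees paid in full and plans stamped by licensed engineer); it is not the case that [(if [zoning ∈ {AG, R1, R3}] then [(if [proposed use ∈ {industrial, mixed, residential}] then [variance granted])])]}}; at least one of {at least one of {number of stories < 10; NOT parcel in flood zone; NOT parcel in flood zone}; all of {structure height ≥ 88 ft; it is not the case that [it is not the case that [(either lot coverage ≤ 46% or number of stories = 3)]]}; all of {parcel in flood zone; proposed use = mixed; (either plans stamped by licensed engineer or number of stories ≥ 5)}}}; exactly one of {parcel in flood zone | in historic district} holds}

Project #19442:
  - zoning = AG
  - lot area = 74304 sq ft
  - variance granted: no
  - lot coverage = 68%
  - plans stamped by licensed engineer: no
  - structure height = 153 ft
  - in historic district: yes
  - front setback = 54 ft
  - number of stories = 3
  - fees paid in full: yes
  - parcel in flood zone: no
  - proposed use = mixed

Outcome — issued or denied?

Issued

Atomic conditions:
  lot coverage < 88%: 68 < 88 is true
  front setback ≤ 33 ft: 54 ≤ 33 is false
  NOT in historic district: yes → false
  lot area < 41021 sq ft: 74304 < 41021 is false
  fees paid in full: yes → true
  plans stamped by licensed engineer: no → false
  zoning ∈ {AG, R1, R3}: AG is in the set → true
  proposed use ∈ {industrial, mixed, residential}: mixed is in the set → true
  variance granted: no → false
  number of stories < 10: 3 < 10 is true
  NOT parcel in flood zone: no → true
  structure height ≥ 88 ft: 153 ≥ 88 is true
  lot coverage ≤ 46%: 68 ≤ 46 is false
  number of stories = 3: 3 == 3 is true
  parcel in flood zone: no → false
  proposed use = mixed: mixed == mixed is true
  number of stories ≥ 5: 3 ≥ 5 is false
  in historic district: yes → true
Combine:
[1.1.1.1] true OR false = true
[1.1.1.2] false OR false = false
[1.1.1] true AND false = false
[1.1.2.1] true AND false = false
[1.1.2.2.1.2] true → false = false
[1.1.2.2.1] true → false = false
[1.1.2.2] NOT false = true
[1.1.2] false OR true = true
[1.1] false OR true = true
[1.2.1] true OR true OR true = true
[1.2.2.2.1.1] false OR true = true
[1.2.2.2.1] NOT true = false
[1.2.2.2] NOT false = true
[1.2.2] true AND true = true
[1.2.3.3] false OR false = false
[1.2.3] false AND true AND false = false
[1.2] true OR true OR false = true
[1] true AND true = true
[2] exactly-one(false, true) = true
[root] true AND true = true
Overall: true → issued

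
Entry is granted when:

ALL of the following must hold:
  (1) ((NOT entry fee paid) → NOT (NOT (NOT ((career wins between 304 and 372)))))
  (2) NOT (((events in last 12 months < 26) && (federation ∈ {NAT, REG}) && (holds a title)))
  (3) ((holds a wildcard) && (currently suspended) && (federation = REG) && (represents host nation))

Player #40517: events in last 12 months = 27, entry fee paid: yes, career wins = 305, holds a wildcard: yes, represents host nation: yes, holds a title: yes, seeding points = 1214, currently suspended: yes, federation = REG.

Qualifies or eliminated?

Qualifies

Atomic conditions:
  NOT entry fee paid: yes → false
  career wins between 304 and 372: 305 in [304, 372] is true
  events in last 12 months < 26: 27 < 26 is false
  federation ∈ {NAT, REG}: REG is in the set → true
  holds a title: yes → true
  holds a wildcard: yes → true
  currently suspended: yes → true
  federation = REG: REG == REG is true
  represents host nation: yes → true
Combine:
[1.2.1.1] NOT true = false
[1.2.1] NOT false = true
[1.2] NOT true = false
[1] false → false (antecedent false ⇒ implication holds) = true
[2.1] false AND true AND true = false
[2] NOT false = true
[3] true AND true AND true AND true = true
[root] true AND true AND true = true
Overall: true → qualifies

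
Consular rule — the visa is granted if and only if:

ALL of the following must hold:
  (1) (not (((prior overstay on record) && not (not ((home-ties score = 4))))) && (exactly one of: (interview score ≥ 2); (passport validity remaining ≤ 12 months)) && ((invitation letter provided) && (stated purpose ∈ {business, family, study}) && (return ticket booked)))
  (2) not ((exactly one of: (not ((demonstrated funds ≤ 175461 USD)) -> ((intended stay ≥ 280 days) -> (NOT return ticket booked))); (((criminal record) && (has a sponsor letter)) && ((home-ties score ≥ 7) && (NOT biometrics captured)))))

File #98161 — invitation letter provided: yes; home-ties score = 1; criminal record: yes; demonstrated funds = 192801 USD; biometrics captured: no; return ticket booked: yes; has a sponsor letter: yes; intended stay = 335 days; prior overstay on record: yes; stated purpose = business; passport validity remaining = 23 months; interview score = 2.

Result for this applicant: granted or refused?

Atomic conditions:
  prior overstay on record: yes → true
  home-ties score = 4: 1 == 4 is false
  interview score ≥ 2: 2 ≥ 2 is true
  passport validity remaining ≤ 12 months: 23 ≤ 12 is false
  invitation letter provided: yes → true
  stated purpose ∈ {business, family, study}: business is in the set → true
  return ticket booked: yes → true
  demonstrated funds ≤ 175461 USD: 192801 ≤ 175461 is false
  intended stay ≥ 280 days: 335 ≥ 280 is true
  NOT return ticket booked: yes → false
  criminal record: yes → true
  has a sponsor letter: yes → true
  home-ties score ≥ 7: 1 ≥ 7 is false
  NOT biometrics captured: no → true
Combine:
[1.1.1.2.1] NOT false = true
[1.1.1.2] NOT true = false
[1.1.1] true AND false = false
[1.1] NOT false = true
[1.2] exactly-one(true, false) = true
[1.3] true AND true AND true = true
[1] true AND true AND true = true
[2.1.1.1] NOT false = true
[2.1.1.2] true → false = false
[2.1.1] true → false = false
[2.1.2.1] true AND true = true
[2.1.2.2] false AND true = false
[2.1.2] true AND false = false
[2.1] exactly-one(false, false) = false
[2] NOT false = true
[root] true AND true = true
Overall: true → granted

Granted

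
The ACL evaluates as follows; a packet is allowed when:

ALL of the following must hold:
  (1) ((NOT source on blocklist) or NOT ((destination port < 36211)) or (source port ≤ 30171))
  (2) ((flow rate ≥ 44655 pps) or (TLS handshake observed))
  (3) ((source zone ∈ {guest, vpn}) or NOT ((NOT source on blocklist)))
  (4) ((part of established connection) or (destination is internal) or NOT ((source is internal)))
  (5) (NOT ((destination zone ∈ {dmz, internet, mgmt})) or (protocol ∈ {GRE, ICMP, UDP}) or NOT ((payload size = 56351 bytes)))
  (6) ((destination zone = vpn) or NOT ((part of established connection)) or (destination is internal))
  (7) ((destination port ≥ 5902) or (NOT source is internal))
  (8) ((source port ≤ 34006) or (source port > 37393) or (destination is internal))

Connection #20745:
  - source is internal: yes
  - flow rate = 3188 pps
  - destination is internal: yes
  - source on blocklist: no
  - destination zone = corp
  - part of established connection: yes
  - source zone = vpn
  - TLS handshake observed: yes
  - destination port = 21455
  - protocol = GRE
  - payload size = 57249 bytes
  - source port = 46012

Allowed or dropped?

Atomic conditions:
  NOT source on blocklist: no → true
  destination port < 36211: 21455 < 36211 is true
  source port ≤ 30171: 46012 ≤ 30171 is false
  flow rate ≥ 44655 pps: 3188 ≥ 44655 is false
  TLS handshake observed: yes → true
  source zone ∈ {guest, vpn}: vpn is in the set → true
  part of established connection: yes → true
  destination is internal: yes → true
  source is internal: yes → true
  destination zone ∈ {dmz, internet, mgmt}: corp is not in the set → false
  protocol ∈ {GRE, ICMP, UDP}: GRE is in the set → true
  payload size = 56351 bytes: 57249 == 56351 is false
  destination zone = vpn: corp == vpn is false
  destination port ≥ 5902: 21455 ≥ 5902 is true
  NOT source is internal: yes → false
  source port ≤ 34006: 46012 ≤ 34006 is false
  source port > 37393: 46012 > 37393 is true
Combine:
[1.2] NOT true = false
[1] true OR false OR false = true
[2] false OR true = true
[3.2] NOT true = false
[3] true OR false = true
[4.3] NOT true = false
[4] true OR true OR false = true
[5.1] NOT false = true
[5.3] NOT false = true
[5] true OR true OR true = true
[6.2] NOT true = false
[6] false OR false OR true = true
[7] true OR false = true
[8] false OR true OR true = true
[root] true AND true AND true AND true AND true AND true AND true AND true = true
Overall: true → allowed

Allowed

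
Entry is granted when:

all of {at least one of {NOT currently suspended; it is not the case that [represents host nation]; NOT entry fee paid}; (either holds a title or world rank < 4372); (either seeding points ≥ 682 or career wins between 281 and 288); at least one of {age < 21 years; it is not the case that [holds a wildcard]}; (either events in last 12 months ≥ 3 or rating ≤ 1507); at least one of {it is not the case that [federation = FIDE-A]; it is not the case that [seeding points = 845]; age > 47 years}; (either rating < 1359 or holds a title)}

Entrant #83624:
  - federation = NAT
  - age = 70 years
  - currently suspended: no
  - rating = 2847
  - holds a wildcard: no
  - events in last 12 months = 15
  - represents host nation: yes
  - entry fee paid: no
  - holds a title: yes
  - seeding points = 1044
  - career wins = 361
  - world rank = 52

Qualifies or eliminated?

Atomic conditions:
  NOT currently suspended: no → true
  represents host nation: yes → true
  NOT entry fee paid: no → true
  holds a title: yes → true
  world rank < 4372: 52 < 4372 is true
  seeding points ≥ 682: 1044 ≥ 682 is true
  career wins between 281 and 288: 361 in [281, 288] is false
  age < 21 years: 70 < 21 is false
  holds a wildcard: no → false
  events in last 12 months ≥ 3: 15 ≥ 3 is true
  rating ≤ 1507: 2847 ≤ 1507 is false
  federation = FIDE-A: NAT == FIDE-A is false
  seeding points = 845: 1044 == 845 is false
  age > 47 years: 70 > 47 is true
  rating < 1359: 2847 < 1359 is false
Combine:
[1.2] NOT true = false
[1] true OR false OR true = true
[2] true OR true = true
[3] true OR false = true
[4.2] NOT false = true
[4] false OR true = true
[5] true OR false = true
[6.1] NOT false = true
[6.2] NOT false = true
[6] true OR true OR true = true
[7] false OR true = true
[root] true AND true AND true AND true AND true AND true AND true = true
Overall: true → qualifies

Qualifies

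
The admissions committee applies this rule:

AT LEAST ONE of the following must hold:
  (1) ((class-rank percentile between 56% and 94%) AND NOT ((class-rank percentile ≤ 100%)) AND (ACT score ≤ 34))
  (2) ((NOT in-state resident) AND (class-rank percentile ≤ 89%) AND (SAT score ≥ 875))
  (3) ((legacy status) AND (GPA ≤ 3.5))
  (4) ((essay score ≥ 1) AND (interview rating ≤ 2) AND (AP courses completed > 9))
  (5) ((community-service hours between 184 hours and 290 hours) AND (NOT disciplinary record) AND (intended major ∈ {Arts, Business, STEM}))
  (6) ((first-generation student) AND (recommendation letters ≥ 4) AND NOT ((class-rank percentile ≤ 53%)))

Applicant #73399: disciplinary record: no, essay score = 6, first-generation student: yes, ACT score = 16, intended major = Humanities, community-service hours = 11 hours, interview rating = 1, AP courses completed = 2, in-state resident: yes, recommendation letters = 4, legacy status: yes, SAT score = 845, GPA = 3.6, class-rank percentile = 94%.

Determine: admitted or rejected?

Admitted

Atomic conditions:
  class-rank percentile between 56% and 94%: 94 in [56, 94] is true
  class-rank percentile ≤ 100%: 94 ≤ 100 is true
  ACT score ≤ 34: 16 ≤ 34 is true
  NOT in-state resident: yes → false
  class-rank percentile ≤ 89%: 94 ≤ 89 is false
  SAT score ≥ 875: 845 ≥ 875 is false
  legacy status: yes → true
  GPA ≤ 3.5: 3.6 ≤ 3.5 is false
  essay score ≥ 1: 6 ≥ 1 is true
  interview rating ≤ 2: 1 ≤ 2 is true
  AP courses completed > 9: 2 > 9 is false
  community-service hours between 184 hours and 290 hours: 11 in [184, 290] is false
  NOT disciplinary record: no → true
  intended major ∈ {Arts, Business, STEM}: Humanities is not in the set → false
  first-generation student: yes → true
  recommendation letters ≥ 4: 4 ≥ 4 is true
  class-rank percentile ≤ 53%: 94 ≤ 53 is false
Combine:
[1.2] NOT true = false
[1] true AND false AND true = false
[2] false AND false AND false = false
[3] true AND false = false
[4] true AND true AND false = false
[5] false AND true AND false = false
[6.3] NOT false = true
[6] true AND true AND true = true
[root] false OR false OR false OR false OR false OR true = true
Overall: true → admitted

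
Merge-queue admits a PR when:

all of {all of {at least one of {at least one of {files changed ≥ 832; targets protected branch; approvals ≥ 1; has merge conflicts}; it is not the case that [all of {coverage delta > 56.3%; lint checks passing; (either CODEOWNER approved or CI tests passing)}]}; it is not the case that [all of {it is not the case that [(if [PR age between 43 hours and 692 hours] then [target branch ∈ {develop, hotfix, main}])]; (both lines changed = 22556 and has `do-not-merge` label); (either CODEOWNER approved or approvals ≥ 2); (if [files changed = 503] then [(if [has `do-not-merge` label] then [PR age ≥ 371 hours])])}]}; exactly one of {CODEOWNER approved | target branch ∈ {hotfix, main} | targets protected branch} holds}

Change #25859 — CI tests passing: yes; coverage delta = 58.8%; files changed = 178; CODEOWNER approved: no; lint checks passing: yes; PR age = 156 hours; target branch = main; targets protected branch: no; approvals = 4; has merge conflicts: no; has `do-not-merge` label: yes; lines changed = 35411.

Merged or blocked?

Atomic conditions:
  files changed ≥ 832: 178 ≥ 832 is false
  targets protected branch: no → false
  approvals ≥ 1: 4 ≥ 1 is true
  has merge conflicts: no → false
  coverage delta > 56.3%: 58.8 > 56.3 is true
  lint checks passing: yes → true
  CODEOWNER approved: no → false
  CI tests passing: yes → true
  PR age between 43 hours and 692 hours: 156 in [43, 692] is true
  target branch ∈ {develop, hotfix, main}: main is in the set → true
  lines changed = 22556: 35411 == 22556 is false
  has `do-not-merge` label: yes → true
  approvals ≥ 2: 4 ≥ 2 is true
  files changed = 503: 178 == 503 is false
  PR age ≥ 371 hours: 156 ≥ 371 is false
  target branch ∈ {hotfix, main}: main is in the set → true
Combine:
[1.1.1] false OR false OR true OR false = true
[1.1.2.1.3] false OR true = true
[1.1.2.1] true AND true AND true = true
[1.1.2] NOT true = false
[1.1] true OR false = true
[1.2.1.1.1] true → true = true
[1.2.1.1] NOT true = false
[1.2.1.2] false AND true = false
[1.2.1.3] false OR true = true
[1.2.1.4.2] true → false = false
[1.2.1.4] false → false (antecedent false ⇒ implication holds) = true
[1.2.1] false AND false AND true AND true = false
[1.2] NOT false = true
[1] true AND true = true
[2] exactly-one(false, true, false) = true
[root] true AND true = true
Overall: true → merged

Merged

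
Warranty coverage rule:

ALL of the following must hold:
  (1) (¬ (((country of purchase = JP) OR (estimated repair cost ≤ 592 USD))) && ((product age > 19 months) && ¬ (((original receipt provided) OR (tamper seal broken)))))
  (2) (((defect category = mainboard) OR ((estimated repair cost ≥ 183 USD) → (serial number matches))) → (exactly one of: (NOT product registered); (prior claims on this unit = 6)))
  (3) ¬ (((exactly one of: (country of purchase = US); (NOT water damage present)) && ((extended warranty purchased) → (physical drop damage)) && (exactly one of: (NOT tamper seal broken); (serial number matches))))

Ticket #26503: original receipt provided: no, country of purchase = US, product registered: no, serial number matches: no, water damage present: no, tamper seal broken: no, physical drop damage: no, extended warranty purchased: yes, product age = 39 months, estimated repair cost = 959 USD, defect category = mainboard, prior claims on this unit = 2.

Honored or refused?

Atomic conditions:
  country of purchase = JP: US == JP is false
  estimated repair cost ≤ 592 USD: 959 ≤ 592 is false
  product age > 19 months: 39 > 19 is true
  original receipt provided: no → false
  tamper seal broken: no → false
  defect category = mainboard: mainboard == mainboard is true
  estimated repair cost ≥ 183 USD: 959 ≥ 183 is true
  serial number matches: no → false
  NOT product registered: no → true
  prior claims on this unit = 6: 2 == 6 is false
  country of purchase = US: US == US is true
  NOT water damage present: no → true
  extended warranty purchased: yes → true
  physical drop damage: no → false
  NOT tamper seal broken: no → true
Combine:
[1.1.1] false OR false = false
[1.1] NOT false = true
[1.2.2.1] false OR false = false
[1.2.2] NOT false = true
[1.2] true AND true = true
[1] true AND true = true
[2.1.2] true → false = false
[2.1] true OR false = true
[2.2] exactly-one(true, false) = true
[2] true → true = true
[3.1.1] exactly-one(true, true) = false
[3.1.2] true → false = false
[3.1.3] exactly-one(true, false) = true
[3.1] false AND false AND true = false
[3] NOT false = true
[root] true AND true AND true = true
Overall: true → honored

Honored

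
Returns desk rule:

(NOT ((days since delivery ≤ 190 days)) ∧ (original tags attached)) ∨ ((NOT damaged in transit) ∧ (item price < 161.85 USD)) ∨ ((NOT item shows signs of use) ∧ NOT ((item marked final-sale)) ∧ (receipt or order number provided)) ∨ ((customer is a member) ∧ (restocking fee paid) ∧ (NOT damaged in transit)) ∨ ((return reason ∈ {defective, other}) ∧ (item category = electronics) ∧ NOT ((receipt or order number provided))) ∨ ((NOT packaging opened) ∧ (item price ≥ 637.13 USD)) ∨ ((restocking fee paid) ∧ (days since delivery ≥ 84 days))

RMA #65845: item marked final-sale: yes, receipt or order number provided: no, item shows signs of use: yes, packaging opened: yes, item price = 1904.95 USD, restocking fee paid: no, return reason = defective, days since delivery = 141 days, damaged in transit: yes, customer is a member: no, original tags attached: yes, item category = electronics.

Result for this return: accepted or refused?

Atomic conditions:
  days since delivery ≤ 190 days: 141 ≤ 190 is true
  original tags attached: yes → true
  NOT damaged in transit: yes → false
  item price < 161.85 USD: 1904.95 < 161.85 is false
  NOT item shows signs of use: yes → false
  item marked final-sale: yes → true
  receipt or order number provided: no → false
  customer is a member: no → false
  restocking fee paid: no → false
  return reason ∈ {defective, other}: defective is in the set → true
  item category = electronics: electronics == electronics is true
  NOT packaging opened: yes → false
  item price ≥ 637.13 USD: 1904.95 ≥ 637.13 is true
  days since delivery ≥ 84 days: 141 ≥ 84 is true
Combine:
[1.1] NOT true = false
[1] false AND true = false
[2] false AND false = false
[3.2] NOT true = false
[3] false AND false AND false = false
[4] false AND false AND false = false
[5.3] NOT false = true
[5] true AND true AND true = true
[6] false AND true = false
[7] false AND true = false
[root] false OR false OR false OR false OR true OR false OR false = true
Overall: true → accepted

Accepted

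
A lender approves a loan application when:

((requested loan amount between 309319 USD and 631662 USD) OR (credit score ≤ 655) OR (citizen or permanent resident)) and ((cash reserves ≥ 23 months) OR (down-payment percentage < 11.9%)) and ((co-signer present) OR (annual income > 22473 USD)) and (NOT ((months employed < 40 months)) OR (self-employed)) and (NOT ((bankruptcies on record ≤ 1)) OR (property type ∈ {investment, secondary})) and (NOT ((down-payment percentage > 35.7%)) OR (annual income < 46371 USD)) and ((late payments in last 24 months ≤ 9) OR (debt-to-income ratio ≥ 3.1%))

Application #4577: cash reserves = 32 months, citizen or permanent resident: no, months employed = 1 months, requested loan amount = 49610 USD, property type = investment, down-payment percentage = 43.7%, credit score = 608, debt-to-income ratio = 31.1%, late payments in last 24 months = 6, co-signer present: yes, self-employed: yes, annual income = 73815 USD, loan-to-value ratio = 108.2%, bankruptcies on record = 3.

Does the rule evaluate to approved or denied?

Denied

Atomic conditions:
  requested loan amount between 309319 USD and 631662 USD: 49610 in [309319, 631662] is false
  credit score ≤ 655: 608 ≤ 655 is true
  citizen or permanent resident: no → false
  cash reserves ≥ 23 months: 32 ≥ 23 is true
  down-payment percentage < 11.9%: 43.7 < 11.9 is false
  co-signer present: yes → true
  annual income > 22473 USD: 73815 > 22473 is true
  months employed < 40 months: 1 < 40 is true
  self-employed: yes → true
  bankruptcies on record ≤ 1: 3 ≤ 1 is false
  property type ∈ {investment, secondary}: investment is in the set → true
  down-payment percentage > 35.7%: 43.7 > 35.7 is true
  annual income < 46371 USD: 73815 < 46371 is false
  late payments in last 24 months ≤ 9: 6 ≤ 9 is true
  debt-to-income ratio ≥ 3.1%: 31.1 ≥ 3.1 is true
Combine:
[1] false OR true OR false = true
[2] true OR false = true
[3] true OR true = true
[4.1] NOT true = false
[4] false OR true = true
[5.1] NOT false = true
[5] true OR true = true
[6.1] NOT true = false
[6] false OR false = false
[7] true OR true = true
[root] true AND true AND true AND true AND true AND false AND true = false
Overall: false → denied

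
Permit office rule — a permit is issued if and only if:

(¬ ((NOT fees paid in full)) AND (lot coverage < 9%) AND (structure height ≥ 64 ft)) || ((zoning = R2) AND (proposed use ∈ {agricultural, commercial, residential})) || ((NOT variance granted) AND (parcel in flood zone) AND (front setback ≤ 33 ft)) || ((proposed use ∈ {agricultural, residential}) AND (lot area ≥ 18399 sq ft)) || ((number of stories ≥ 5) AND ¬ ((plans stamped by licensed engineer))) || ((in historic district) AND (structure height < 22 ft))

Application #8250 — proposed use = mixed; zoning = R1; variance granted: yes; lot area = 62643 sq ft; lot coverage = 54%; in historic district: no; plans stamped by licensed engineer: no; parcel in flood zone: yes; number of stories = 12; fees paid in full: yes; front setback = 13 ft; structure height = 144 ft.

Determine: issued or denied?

Issued

Atomic conditions:
  NOT fees paid in full: yes → false
  lot coverage < 9%: 54 < 9 is false
  structure height ≥ 64 ft: 144 ≥ 64 is true
  zoning = R2: R1 == R2 is false
  proposed use ∈ {agricultural, commercial, residential}: mixed is not in the set → false
  NOT variance granted: yes → false
  parcel in flood zone: yes → true
  front setback ≤ 33 ft: 13 ≤ 33 is true
  proposed use ∈ {agricultural, residential}: mixed is not in the set → false
  lot area ≥ 18399 sq ft: 62643 ≥ 18399 is true
  number of stories ≥ 5: 12 ≥ 5 is true
  plans stamped by licensed engineer: no → false
  in historic district: no → false
  structure height < 22 ft: 144 < 22 is false
Combine:
[1.1] NOT false = true
[1] true AND false AND true = false
[2] false AND false = false
[3] false AND true AND true = false
[4] false AND true = false
[5.2] NOT false = true
[5] true AND true = true
[6] false AND false = false
[root] false OR false OR false OR false OR true OR false = true
Overall: true → issued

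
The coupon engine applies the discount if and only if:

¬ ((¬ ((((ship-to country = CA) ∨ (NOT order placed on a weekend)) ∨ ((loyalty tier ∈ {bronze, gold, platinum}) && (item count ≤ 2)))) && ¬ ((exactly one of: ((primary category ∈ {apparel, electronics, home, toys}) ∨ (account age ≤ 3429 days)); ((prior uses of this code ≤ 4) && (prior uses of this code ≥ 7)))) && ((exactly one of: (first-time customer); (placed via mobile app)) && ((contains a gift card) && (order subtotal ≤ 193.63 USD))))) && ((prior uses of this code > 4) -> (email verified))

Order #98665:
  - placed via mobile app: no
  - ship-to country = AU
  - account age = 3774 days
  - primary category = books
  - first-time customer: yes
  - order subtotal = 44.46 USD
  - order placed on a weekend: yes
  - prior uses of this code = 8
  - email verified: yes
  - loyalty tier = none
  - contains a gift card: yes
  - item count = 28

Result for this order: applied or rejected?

Rejected

Atomic conditions:
  ship-to country = CA: AU == CA is false
  NOT order placed on a weekend: yes → false
  loyalty tier ∈ {bronze, gold, platinum}: none is not in the set → false
  item count ≤ 2: 28 ≤ 2 is false
  primary category ∈ {apparel, electronics, home, toys}: books is not in the set → false
  account age ≤ 3429 days: 3774 ≤ 3429 is false
  prior uses of this code ≤ 4: 8 ≤ 4 is false
  prior uses of this code ≥ 7: 8 ≥ 7 is true
  first-time customer: yes → true
  placed via mobile app: no → false
  contains a gift card: yes → true
  order subtotal ≤ 193.63 USD: 44.46 ≤ 193.63 is true
  prior uses of this code > 4: 8 > 4 is true
  email verified: yes → true
Combine:
[1.1.1.1.1] false OR false = false
[1.1.1.1.2] false AND false = false
[1.1.1.1] false OR false = false
[1.1.1] NOT false = true
[1.1.2.1.1] false OR false = false
[1.1.2.1.2] false AND true = false
[1.1.2.1] exactly-one(false, false) = false
[1.1.2] NOT false = true
[1.1.3.1] exactly-one(true, false) = true
[1.1.3.2] true AND true = true
[1.1.3] true AND true = true
[1.1] true AND true AND true = true
[1] NOT true = false
[2] true → true = true
[root] false AND true = false
Overall: false → rejected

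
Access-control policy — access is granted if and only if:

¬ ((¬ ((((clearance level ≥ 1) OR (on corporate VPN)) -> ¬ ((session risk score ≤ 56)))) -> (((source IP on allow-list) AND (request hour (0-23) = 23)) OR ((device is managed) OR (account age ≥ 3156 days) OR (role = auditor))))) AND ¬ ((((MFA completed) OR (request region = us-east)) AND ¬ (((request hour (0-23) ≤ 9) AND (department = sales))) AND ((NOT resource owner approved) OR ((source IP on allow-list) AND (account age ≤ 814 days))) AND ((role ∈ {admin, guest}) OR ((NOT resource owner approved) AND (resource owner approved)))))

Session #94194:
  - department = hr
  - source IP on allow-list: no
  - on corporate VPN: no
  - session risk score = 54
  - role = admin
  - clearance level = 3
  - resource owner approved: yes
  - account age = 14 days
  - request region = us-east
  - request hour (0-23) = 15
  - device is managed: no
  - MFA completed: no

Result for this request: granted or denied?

Atomic conditions:
  clearance level ≥ 1: 3 ≥ 1 is true
  on corporate VPN: no → false
  session risk score ≤ 56: 54 ≤ 56 is true
  source IP on allow-list: no → false
  request hour (0-23) = 23: 15 == 23 is false
  device is managed: no → false
  account age ≥ 3156 days: 14 ≥ 3156 is false
  role = auditor: admin == auditor is false
  MFA completed: no → false
  request region = us-east: us-east == us-east is true
  request hour (0-23) ≤ 9: 15 ≤ 9 is false
  department = sales: hr == sales is false
  NOT resource owner approved: yes → false
  account age ≤ 814 days: 14 ≤ 814 is true
  role ∈ {admin, guest}: admin is in the set → true
  resource owner approved: yes → true
Combine:
[1.1.1.1.1] true OR false = true
[1.1.1.1.2] NOT true = false
[1.1.1.1] true → false = false
[1.1.1] NOT false = true
[1.1.2.1] false AND false = false
[1.1.2.2] false OR false OR false = false
[1.1.2] false OR false = false
[1.1] true → false = false
[1] NOT false = true
[2.1.1] false OR true = true
[2.1.2.1] false AND false = false
[2.1.2] NOT false = true
[2.1.3.2] false AND true = false
[2.1.3] false OR false = false
[2.1.4.2] false AND true = false
[2.1.4] true OR false = true
[2.1] true AND true AND false AND true = false
[2] NOT false = true
[root] true AND true = true
Overall: true → granted

Granted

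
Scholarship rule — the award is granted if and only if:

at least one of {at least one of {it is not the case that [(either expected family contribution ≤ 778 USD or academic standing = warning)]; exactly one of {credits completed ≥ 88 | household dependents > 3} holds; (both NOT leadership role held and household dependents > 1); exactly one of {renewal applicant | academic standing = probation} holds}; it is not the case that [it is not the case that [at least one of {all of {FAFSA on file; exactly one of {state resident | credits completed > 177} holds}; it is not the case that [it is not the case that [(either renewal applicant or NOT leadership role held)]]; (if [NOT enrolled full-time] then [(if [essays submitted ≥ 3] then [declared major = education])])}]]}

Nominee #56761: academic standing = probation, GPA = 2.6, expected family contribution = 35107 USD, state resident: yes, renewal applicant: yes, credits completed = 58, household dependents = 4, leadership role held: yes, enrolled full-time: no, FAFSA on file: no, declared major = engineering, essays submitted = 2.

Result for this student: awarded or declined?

Atomic conditions:
  expected family contribution ≤ 778 USD: 35107 ≤ 778 is false
  academic standing = warning: probation == warning is false
  credits completed ≥ 88: 58 ≥ 88 is false
  household dependents > 3: 4 > 3 is true
  NOT leadership role held: yes → false
  household dependents > 1: 4 > 1 is true
  renewal applicant: yes → true
  academic standing = probation: probation == probation is true
  FAFSA on file: no → false
  state resident: yes → true
  credits completed > 177: 58 > 177 is false
  NOT enrolled full-time: no → true
  essays submitted ≥ 3: 2 ≥ 3 is false
  declared major = education: engineering == education is false
Combine:
[1.1.1] false OR false = false
[1.1] NOT false = true
[1.2] exactly-one(false, true) = true
[1.3] false AND true = false
[1.4] exactly-one(true, true) = false
[1] true OR true OR false OR false = true
[2.1.1.1.2] exactly-one(true, false) = true
[2.1.1.1] false AND true = false
[2.1.1.2.1.1] true OR false = true
[2.1.1.2.1] NOT true = false
[2.1.1.2] NOT false = true
[2.1.1.3.2] false → false (antecedent false ⇒ implication holds) = true
[2.1.1.3] true → true = true
[2.1.1] false OR true OR true = true
[2.1] NOT true = false
[2] NOT false = true
[root] true OR true = true
Overall: true → awarded

Awarded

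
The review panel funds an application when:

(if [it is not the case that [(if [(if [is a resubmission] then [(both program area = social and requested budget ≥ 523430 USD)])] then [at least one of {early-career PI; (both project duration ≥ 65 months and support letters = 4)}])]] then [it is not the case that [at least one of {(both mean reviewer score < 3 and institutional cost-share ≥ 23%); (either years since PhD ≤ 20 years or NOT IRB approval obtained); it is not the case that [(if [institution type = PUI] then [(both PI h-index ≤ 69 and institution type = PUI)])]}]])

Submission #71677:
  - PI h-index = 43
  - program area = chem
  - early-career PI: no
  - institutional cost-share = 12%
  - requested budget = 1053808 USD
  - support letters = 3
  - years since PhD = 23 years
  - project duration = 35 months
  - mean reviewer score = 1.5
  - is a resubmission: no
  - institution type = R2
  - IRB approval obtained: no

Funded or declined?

Atomic conditions:
  is a resubmission: no → false
  program area = social: chem == social is false
  requested budget ≥ 523430 USD: 1053808 ≥ 523430 is true
  early-career PI: no → false
  project duration ≥ 65 months: 35 ≥ 65 is false
  support letters = 4: 3 == 4 is false
  mean reviewer score < 3: 1.5 < 3 is true
  institutional cost-share ≥ 23%: 12 ≥ 23 is false
  years since PhD ≤ 20 years: 23 ≤ 20 is false
  NOT IRB approval obtained: no → true
  institution type = PUI: R2 == PUI is false
  PI h-index ≤ 69: 43 ≤ 69 is true
Combine:
[1.1.1.2] false AND true = false
[1.1.1] false → false (antecedent false ⇒ implication holds) = true
[1.1.2.2] false AND false = false
[1.1.2] false OR false = false
[1.1] true → false = false
[1] NOT false = true
[2.1.1] true AND false = false
[2.1.2] false OR true = true
[2.1.3.1.2] true AND false = false
[2.1.3.1] false → false (antecedent false ⇒ implication holds) = true
[2.1.3] NOT true = false
[2.1] false OR true OR false = true
[2] NOT true = false
[root] true → false = false
Overall: false → declined

Declined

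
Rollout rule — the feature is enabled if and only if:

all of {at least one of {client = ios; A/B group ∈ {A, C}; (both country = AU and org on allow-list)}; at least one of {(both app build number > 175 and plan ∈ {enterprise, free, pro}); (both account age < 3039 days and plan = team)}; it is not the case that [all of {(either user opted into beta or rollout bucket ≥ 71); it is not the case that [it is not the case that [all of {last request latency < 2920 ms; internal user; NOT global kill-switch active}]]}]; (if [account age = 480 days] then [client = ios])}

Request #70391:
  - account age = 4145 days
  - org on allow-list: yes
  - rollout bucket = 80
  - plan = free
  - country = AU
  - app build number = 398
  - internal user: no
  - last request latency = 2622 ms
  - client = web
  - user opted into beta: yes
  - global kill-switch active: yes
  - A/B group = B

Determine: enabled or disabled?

Atomic conditions:
  client = ios: web == ios is false
  A/B group ∈ {A, C}: B is not in the set → false
  country = AU: AU == AU is true
  org on allow-list: yes → true
  app build number > 175: 398 > 175 is true
  plan ∈ {enterprise, free, pro}: free is in the set → true
  account age < 3039 days: 4145 < 3039 is false
  plan = team: free == team is false
  user opted into beta: yes → true
  rollout bucket ≥ 71: 80 ≥ 71 is true
  last request latency < 2920 ms: 2622 < 2920 is true
  internal user: no → false
  NOT global kill-switch active: yes → false
  account age = 480 days: 4145 == 480 is false
Combine:
[1.3] true AND true = true
[1] false OR false OR true = true
[2.1] true AND true = true
[2.2] false AND false = false
[2] true OR false = true
[3.1.1] true OR true = true
[3.1.2.1.1] true AND false AND false = false
[3.1.2.1] NOT false = true
[3.1.2] NOT true = false
[3.1] true AND false = false
[3] NOT false = true
[4] false → false (antecedent false ⇒ implication holds) = true
[root] true AND true AND true AND true = true
Overall: true → enabled

Enabled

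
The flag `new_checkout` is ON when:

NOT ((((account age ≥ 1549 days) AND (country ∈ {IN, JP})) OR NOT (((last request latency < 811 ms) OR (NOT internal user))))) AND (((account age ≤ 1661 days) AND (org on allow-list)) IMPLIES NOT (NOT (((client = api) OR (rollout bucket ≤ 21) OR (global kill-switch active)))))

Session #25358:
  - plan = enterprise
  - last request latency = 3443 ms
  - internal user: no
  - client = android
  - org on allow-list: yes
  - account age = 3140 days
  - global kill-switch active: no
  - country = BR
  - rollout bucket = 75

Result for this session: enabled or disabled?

Enabled

Atomic conditions:
  account age ≥ 1549 days: 3140 ≥ 1549 is true
  country ∈ {IN, JP}: BR is not in the set → false
  last request latency < 811 ms: 3443 < 811 is false
  NOT internal user: no → true
  account age ≤ 1661 days: 3140 ≤ 1661 is false
  org on allow-list: yes → true
  client = api: android == api is false
  rollout bucket ≤ 21: 75 ≤ 21 is false
  global kill-switch active: no → false
Combine:
[1.1.1] true AND false = false
[1.1.2.1] false OR true = true
[1.1.2] NOT true = false
[1.1] false OR false = false
[1] NOT false = true
[2.1] false AND true = false
[2.2.1.1] false OR false OR false = false
[2.2.1] NOT false = true
[2.2] NOT true = false
[2] false → false (antecedent false ⇒ implication holds) = true
[root] true AND true = true
Overall: true → enabled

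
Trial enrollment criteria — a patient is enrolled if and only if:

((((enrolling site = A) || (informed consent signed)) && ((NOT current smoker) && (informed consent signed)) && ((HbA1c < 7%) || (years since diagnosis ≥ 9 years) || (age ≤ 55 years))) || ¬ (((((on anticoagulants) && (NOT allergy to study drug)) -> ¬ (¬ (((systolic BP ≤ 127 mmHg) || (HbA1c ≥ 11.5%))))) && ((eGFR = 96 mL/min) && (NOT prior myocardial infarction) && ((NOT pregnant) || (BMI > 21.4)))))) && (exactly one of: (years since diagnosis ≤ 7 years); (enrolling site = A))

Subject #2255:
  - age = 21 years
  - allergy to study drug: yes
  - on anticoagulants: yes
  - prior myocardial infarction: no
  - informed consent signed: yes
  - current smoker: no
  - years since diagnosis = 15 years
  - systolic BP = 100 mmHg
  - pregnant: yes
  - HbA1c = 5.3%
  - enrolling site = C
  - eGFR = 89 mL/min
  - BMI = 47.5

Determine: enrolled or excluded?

Excluded

Atomic conditions:
  enrolling site = A: C == A is false
  informed consent signed: yes → true
  NOT current smoker: no → true
  HbA1c < 7%: 5.3 < 7 is true
  years since diagnosis ≥ 9 years: 15 ≥ 9 is true
  age ≤ 55 years: 21 ≤ 55 is true
  on anticoagulants: yes → true
  NOT allergy to study drug: yes → false
  systolic BP ≤ 127 mmHg: 100 ≤ 127 is true
  HbA1c ≥ 11.5%: 5.3 ≥ 11.5 is false
  eGFR = 96 mL/min: 89 == 96 is false
  NOT prior myocardial infarction: no → true
  NOT pregnant: yes → false
  BMI > 21.4: 47.5 > 21.4 is true
  years since diagnosis ≤ 7 years: 15 ≤ 7 is false
Combine:
[1.1.1] false OR true = true
[1.1.2] true AND true = true
[1.1.3] true OR true OR true = true
[1.1] true AND true AND true = true
[1.2.1.1.1] true AND false = false
[1.2.1.1.2.1.1] true OR false = true
[1.2.1.1.2.1] NOT true = false
[1.2.1.1.2] NOT false = true
[1.2.1.1] false → true (antecedent false ⇒ implication holds) = true
[1.2.1.2.3] false OR true = true
[1.2.1.2] false AND true AND true = false
[1.2.1] true AND false = false
[1.2] NOT false = true
[1] true OR true = true
[2] exactly-one(false, false) = false
[root] true AND false = false
Overall: false → excluded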